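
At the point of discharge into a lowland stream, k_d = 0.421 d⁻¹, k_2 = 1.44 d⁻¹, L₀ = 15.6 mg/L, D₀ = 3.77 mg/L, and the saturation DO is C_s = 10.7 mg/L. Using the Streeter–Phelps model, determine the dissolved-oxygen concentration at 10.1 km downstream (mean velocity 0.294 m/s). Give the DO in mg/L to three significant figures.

Travel time t = x/v = 10.1 km / (0.294 m/s) = 10100 m / 0.294 m/s = 34350 s = 0.3976 d.
k_d L₀/(k_2−k_d) = 0.421×15.6/(1.44−0.421) = 6.568/1.019 = 6.445 mg/L.
e^(−k_d t) = e^(−0.421×0.3976) = 0.8459; e^(−k_2 t) = e^(−1.44×0.3976) = 0.5641.
D = 6.445 × (0.8459 − 0.5641) + 3.77 × 0.5641 = 1.816 + 2.127 = 3.943 mg/L.
DO = C_s − D = 10.7 − 3.943 = 6.757 mg/L.

DO ≈ 6.76 mg/L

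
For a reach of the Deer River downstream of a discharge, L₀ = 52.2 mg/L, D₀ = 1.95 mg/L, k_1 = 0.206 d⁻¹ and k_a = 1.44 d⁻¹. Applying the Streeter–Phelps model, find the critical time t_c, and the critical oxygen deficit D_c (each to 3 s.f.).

t_c ≈ 1.37 d; D_c ≈ 5.63 mg/L

t_c = [1/(k_a−k_1)] ln[(k_a/k_1)(1 − D₀(k_a−k_1)/(k_1 L₀))]
= [1/(1.44−0.206)] ln[(1.44/0.206)(1 − 1.95×1.234/(0.206×52.2))]
= (1/1.234) ln[6.990 × 0.7762] = 0.8104 × ln(5.426) = 0.8104 × 1.691 = 1.371 d.
L(t_c) = L₀ e^(−k_1 t_c) = 52.2 × 0.7540 = 39.36 mg/L, and at the critical point k_a D_c = k_1 L, so D_c = (0.206/1.44) × 39.36 = 5.631 mg/L.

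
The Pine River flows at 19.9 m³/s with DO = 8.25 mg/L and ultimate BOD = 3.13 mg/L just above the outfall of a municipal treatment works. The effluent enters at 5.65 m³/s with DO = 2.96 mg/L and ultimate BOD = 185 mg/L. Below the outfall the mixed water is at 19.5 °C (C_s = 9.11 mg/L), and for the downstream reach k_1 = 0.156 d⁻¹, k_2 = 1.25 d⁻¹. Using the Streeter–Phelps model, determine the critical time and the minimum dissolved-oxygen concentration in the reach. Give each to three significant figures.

t_c ≈ 1.54 d; minimum DO ≈ 4.85 mg/L

Mixed DO = (19.9×8.25 + 5.65×2.96)/(19.9+5.65) = 180.9/25.55 = 7.080 mg/L.
Mixed L₀ = (19.9×3.13 + 5.65×185)/(25.55) = 1108/25.55 = 43.35 mg/L.
Initial deficit D₀ = C_s − DO₀ = 9.11 − 7.080 = 2.030 mg/L.
t_c = (1/1.094) ln[(1.25/0.156)(1 − 2.030×1.094/(0.156×43.35))] = 0.9141 × ln(5.382) = 1.538 d.
D_c = (0.156/1.25) × 43.35 × e^(−0.156×1.538) = 0.1248 × 43.35 × 0.7866 = 4.256 mg/L.
Minimum DO = 9.11 − 4.256 = 4.854 mg/L.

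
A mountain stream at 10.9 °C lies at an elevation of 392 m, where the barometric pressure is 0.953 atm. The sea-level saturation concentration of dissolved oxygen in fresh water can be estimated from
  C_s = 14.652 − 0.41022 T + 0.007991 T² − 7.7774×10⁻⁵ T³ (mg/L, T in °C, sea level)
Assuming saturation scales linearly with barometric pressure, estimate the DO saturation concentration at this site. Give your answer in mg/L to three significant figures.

At sea level: C_s = 14.652 − 0.41022×10.9 + 0.007991×10.9² − 7.7774×10⁻⁵×10.9³ = 11.03 mg/L.
Pressure correction: C_s' = 11.03 × 0.953 = 10.51 mg/L.

C_s ≈ 10.5 mg/L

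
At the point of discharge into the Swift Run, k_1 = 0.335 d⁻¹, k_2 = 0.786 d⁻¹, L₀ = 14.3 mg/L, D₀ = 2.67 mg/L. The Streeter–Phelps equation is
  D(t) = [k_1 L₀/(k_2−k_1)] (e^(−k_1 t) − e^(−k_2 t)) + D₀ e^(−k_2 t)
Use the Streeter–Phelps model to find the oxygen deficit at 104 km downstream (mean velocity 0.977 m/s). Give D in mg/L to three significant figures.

D ≈ 4.01 mg/L

Travel time t = x/v = 104 km / (0.977 m/s) = 104000 m / 0.977 m/s = 106400 s = 1.232 d.
k_1 L₀/(k_2−k_1) = 0.335×14.3/(0.786−0.335) = 4.791/0.4510 = 10.62 mg/L.
e^(−k_1 t) = e^(−0.335×1.232) = 0.6618; e^(−k_2 t) = e^(−0.786×1.232) = 0.3797.
D = 10.62 × (0.6618 − 0.3797) + 2.67 × 0.3797 = 2.997 + 1.014 = 4.011 mg/L.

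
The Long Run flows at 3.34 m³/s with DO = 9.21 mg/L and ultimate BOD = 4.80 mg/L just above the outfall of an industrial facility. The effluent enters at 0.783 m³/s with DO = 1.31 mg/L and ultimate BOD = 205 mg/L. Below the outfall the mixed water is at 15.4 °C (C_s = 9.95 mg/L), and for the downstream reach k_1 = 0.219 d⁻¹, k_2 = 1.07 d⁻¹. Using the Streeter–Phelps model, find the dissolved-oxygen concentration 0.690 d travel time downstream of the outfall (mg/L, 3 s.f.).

DO ≈ 4.67 mg/L

Mixed DO = (3.34×9.21 + 0.783×1.31)/(3.34+0.783) = 31.79/4.123 = 7.710 mg/L.
Mixed L₀ = (3.34×4.80 + 0.783×205)/(4.123) = 176.5/4.123 = 42.82 mg/L.
Initial deficit D₀ = C_s − DO₀ = 9.95 − 7.710 = 2.240 mg/L.
D(0.690) = [0.219×42.82/(1.07−0.219)](e^(−0.219×0.690) − e^(−1.07×0.690)) + 2.240 e^(−1.07×0.690)
= 11.02 × (0.8598 − 0.4779) + 2.240 × 0.4779 = 5.278 mg/L.
DO = 9.95 − 5.278 = 4.672 mg/L.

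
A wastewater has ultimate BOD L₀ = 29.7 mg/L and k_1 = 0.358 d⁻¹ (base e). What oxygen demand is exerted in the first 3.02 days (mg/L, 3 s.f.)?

y_t = L₀(1 − e^(−k_1 t)) = 29.7 × (1 − e^(−0.358×3.02))
= 29.7 × (1 − 0.3392) = 29.7 × 0.6608 = 19.63 mg/L.

y ≈ 19.6 mg/L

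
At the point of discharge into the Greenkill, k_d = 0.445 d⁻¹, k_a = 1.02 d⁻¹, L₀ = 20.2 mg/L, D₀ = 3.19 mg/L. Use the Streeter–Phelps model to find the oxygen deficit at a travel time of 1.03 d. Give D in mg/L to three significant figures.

D ≈ 5.53 mg/L

k_d L₀/(k_a−k_d) = 0.445×20.2/(1.02−0.445) = 8.989/0.5750 = 15.63 mg/L.
e^(−k_d t) = e^(−0.445×1.030) = 0.6323; e^(−k_a t) = e^(−1.02×1.030) = 0.3497.
D = 15.63 × (0.6323 − 0.3497) + 3.19 × 0.3497 = 4.418 + 1.116 = 5.534 mg/L.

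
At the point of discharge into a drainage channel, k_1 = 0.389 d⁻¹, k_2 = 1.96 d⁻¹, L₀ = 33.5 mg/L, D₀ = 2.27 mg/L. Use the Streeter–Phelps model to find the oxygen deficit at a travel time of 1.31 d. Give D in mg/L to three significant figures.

k_1 L₀/(k_2−k_1) = 0.389×33.5/(1.96−0.389) = 13.03/1.571 = 8.295 mg/L.
e^(−k_1 t) = e^(−0.389×1.310) = 0.6007; e^(−k_2 t) = e^(−1.96×1.310) = 0.07672.
D = 8.295 × (0.6007 − 0.07672) + 2.27 × 0.07672 = 4.347 + 0.1742 = 4.521 mg/L.

D ≈ 4.52 mg/L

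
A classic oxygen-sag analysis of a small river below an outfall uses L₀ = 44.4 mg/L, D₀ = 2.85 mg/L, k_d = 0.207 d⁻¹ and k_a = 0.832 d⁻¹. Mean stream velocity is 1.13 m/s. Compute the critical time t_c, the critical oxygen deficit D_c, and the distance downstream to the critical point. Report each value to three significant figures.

t_c ≈ 1.88 d; D_c ≈ 7.48 mg/L; x_c ≈ 184 km

At the critical point dD/dt = 0, so k_d L₀ e^(−k_d t) = k_a D. Substituting D(t) from the Streeter–Phelps equation and solving for t gives
t_c = ln[(k_a/k_d)(1 − D₀(k_a−k_d)/(k_d L₀))] / (k_a−k_d).
Here k_a−k_d = 0.6250 d⁻¹ and 1 − D₀(k_a−k_d)/(k_d L₀) = 1 − 2.85×0.6250/(0.207×44.4) = 0.8062, so
t_c = ln(4.019 × 0.8062) / 0.6250 = 1.176 / 0.6250 = 1.881 d.
L(t_c) = L₀ e^(−k_d t_c) = 44.4 × 0.6775 = 30.08 mg/L, and at the critical point k_a D_c = k_d L, so D_c = (0.207/0.832) × 30.08 = 7.484 mg/L.
x_c = v t_c = 1.13 m/s × 1.881 d × 86400 s/d = 183700 m ≈ 184 km.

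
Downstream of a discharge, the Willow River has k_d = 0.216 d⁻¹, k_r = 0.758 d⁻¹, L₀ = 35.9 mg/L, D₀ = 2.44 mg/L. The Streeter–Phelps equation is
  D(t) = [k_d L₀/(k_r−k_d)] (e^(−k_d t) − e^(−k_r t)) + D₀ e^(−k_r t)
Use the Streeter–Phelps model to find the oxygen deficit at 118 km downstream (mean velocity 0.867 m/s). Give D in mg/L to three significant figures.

D ≈ 6.59 mg/L

Travel time t = x/v = 118 km / (0.867 m/s) = 118000 m / 0.867 m/s = 136100 s = 1.575 d.
k_d L₀/(k_r−k_d) = 0.216×35.9/(0.758−0.216) = 7.754/0.5420 = 14.31 mg/L.
e^(−k_d t) = e^(−0.216×1.575) = 0.7116; e^(−k_r t) = e^(−0.758×1.575) = 0.3030.
D = 14.31 × (0.7116 − 0.3030) + 2.44 × 0.3030 = 5.846 + 0.7393 = 6.585 mg/L.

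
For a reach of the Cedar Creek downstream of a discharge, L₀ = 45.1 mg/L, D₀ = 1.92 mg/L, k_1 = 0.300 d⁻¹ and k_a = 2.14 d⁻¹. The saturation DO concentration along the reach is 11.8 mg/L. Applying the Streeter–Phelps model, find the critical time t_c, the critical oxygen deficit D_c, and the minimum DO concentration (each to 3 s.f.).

At the critical point dD/dt = 0, so k_1 L₀ e^(−k_1 t) = k_a D. Substituting D(t) from the Streeter–Phelps equation and solving for t gives
t_c = ln[(k_a/k_1)(1 − D₀(k_a−k_1)/(k_1 L₀))] / (k_a−k_1).
Here k_a−k_1 = 1.840 d⁻¹ and 1 − D₀(k_a−k_1)/(k_1 L₀) = 1 − 1.92×1.840/(0.300×45.1) = 0.7389, so
t_c = ln(7.133 × 0.7389) / 1.840 = 1.662 / 1.840 = 0.9034 d.
D_c = (k_1/k_a) L₀ e^(−k_1 t_c) = (0.300/2.14) × 45.1 × e^(−0.300×0.9034) = 0.1402 × 45.1 × 0.7626 = 4.822 mg/L.
Minimum DO = C_s − D_c = 11.8 − 4.822 = 6.978 mg/L.

t_c ≈ 0.903 d; D_c ≈ 4.82 mg/L; min DO ≈ 6.98 mg/L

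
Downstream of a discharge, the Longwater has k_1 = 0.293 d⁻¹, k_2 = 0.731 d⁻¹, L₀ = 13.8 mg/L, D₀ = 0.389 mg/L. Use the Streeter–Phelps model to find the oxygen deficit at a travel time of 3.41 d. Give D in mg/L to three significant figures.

k_1 L₀/(k_2−k_1) = 0.293×13.8/(0.731−0.293) = 4.043/0.4380 = 9.232 mg/L.
e^(−k_1 t) = e^(−0.293×3.410) = 0.3682; e^(−k_2 t) = e^(−0.731×3.410) = 0.08269.
D = 9.232 × (0.3682 − 0.08269) + 0.389 × 0.08269 = 2.636 + 0.03216 = 2.668 mg/L.

D ≈ 2.67 mg/L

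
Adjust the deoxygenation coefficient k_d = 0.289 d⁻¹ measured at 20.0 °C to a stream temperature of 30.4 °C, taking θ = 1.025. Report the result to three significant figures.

k_d(T₂) = k_d(T₁) · θ^(T₂−T₁) = 0.289 × 1.025^(30.4−20.0)
= 0.289 × 1.025^10.4 = 0.289 × 1.293 = 0.3736 d⁻¹.

k_d ≈ 0.374 d⁻¹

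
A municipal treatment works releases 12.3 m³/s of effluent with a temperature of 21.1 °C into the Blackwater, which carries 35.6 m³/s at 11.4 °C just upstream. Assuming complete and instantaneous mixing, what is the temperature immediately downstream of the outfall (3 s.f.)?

13.9 °C

Flow-weighted mixing: C = (Q_r C_r + Q_w C_w)/(Q_r + Q_w)
= (35.6×11.4 + 12.3×21.1)/(35.6 + 12.3) = 665.4/47.90 = 13.89 °C.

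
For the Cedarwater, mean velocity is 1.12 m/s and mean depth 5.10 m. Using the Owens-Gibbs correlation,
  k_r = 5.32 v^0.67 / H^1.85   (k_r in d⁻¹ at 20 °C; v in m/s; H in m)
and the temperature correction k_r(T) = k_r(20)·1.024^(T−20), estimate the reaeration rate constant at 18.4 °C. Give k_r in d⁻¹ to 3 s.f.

k_r(20) = 5.32 × 1.12^0.67 / 5.10^1.85 = 5.32 × 1.079 / 20.37 = 0.2818 d⁻¹.
k_r(18.4) = 0.2818 × 1.024^(18.4−20) = 0.2818 × 0.9628 = 0.2713 d⁻¹.

k_r ≈ 0.271 d⁻¹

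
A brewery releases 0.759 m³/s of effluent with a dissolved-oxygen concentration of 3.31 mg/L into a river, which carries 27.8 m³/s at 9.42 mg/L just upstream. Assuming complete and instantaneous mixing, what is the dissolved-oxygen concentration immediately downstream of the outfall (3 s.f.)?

Flow-weighted mixing: C = (Q_r C_r + Q_w C_w)/(Q_r + Q_w)
= (27.8×9.42 + 0.759×3.31)/(27.8 + 0.759) = 264.4/28.56 = 9.258 mg/L.

9.26 mg/L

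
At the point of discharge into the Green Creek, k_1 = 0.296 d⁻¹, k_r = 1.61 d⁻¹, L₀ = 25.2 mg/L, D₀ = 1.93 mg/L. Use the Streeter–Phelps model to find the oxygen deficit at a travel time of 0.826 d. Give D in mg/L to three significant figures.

D ≈ 3.45 mg/L

k_1 L₀/(k_r−k_1) = 0.296×25.2/(1.61−0.296) = 7.459/1.314 = 5.677 mg/L.
e^(−k_1 t) = e^(−0.296×0.8260) = 0.7831; e^(−k_r t) = e^(−1.61×0.8260) = 0.2645.
D = 5.677 × (0.7831 − 0.2645) + 1.93 × 0.2645 = 2.944 + 0.5105 = 3.454 mg/L.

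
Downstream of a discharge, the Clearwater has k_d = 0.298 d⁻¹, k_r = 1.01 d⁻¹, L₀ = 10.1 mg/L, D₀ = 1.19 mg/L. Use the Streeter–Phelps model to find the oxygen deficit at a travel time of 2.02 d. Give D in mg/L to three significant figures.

D ≈ 1.92 mg/L

k_d L₀/(k_r−k_d) = 0.298×10.1/(1.01−0.298) = 3.010/0.7120 = 4.227 mg/L.
e^(−k_d t) = e^(−0.298×2.020) = 0.5477; e^(−k_r t) = e^(−1.01×2.020) = 0.1300.
D = 4.227 × (0.5477 − 0.1300) + 1.19 × 0.1300 = 1.766 + 0.1547 = 1.921 mg/L.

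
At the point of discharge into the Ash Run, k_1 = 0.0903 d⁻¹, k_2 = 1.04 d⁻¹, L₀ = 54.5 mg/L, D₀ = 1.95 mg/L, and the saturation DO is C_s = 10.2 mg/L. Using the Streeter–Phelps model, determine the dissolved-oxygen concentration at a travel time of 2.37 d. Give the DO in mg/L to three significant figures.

DO ≈ 6.29 mg/L

k_1 L₀/(k_2−k_1) = 0.0903×54.5/(1.04−0.0903) = 4.921/0.9497 = 5.182 mg/L.
e^(−k_1 t) = e^(−0.0903×2.370) = 0.8073; e^(−k_2 t) = e^(−1.04×2.370) = 0.08503.
D = 5.182 × (0.8073 − 0.08503) + 1.95 × 0.08503 = 3.743 + 0.1658 = 3.909 mg/L.
DO = C_s − D = 10.2 − 3.909 = 6.291 mg/L.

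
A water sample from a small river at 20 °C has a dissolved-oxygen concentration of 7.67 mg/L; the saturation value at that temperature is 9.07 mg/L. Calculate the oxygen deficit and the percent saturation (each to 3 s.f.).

D = C_s − C = 9.07 − 7.67 = 1.40 mg/L.
% saturation = 7.67/9.07 × 100 = 84.6 %.

D ≈ 1.40 mg/L; 84.6 % saturation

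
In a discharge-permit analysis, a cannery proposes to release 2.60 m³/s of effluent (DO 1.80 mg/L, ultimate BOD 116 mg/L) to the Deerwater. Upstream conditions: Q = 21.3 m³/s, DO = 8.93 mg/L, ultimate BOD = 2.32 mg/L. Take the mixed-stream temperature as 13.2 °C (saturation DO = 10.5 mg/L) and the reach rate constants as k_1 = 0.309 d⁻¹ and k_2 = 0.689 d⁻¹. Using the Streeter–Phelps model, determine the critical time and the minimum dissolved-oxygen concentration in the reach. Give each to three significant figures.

t_c ≈ 1.53 d; minimum DO ≈ 6.40 mg/L

Mixed DO = (21.3×8.93 + 2.60×1.80)/(21.3+2.60) = 194.9/23.90 = 8.154 mg/L.
Mixed L₀ = (21.3×2.32 + 2.60×116)/(23.90) = 351.0/23.90 = 14.69 mg/L.
Initial deficit D₀ = C_s − DO₀ = 10.5 − 8.154 = 2.346 mg/L.
t_c = (1/0.3800) ln[(0.689/0.309)(1 − 2.346×0.3800/(0.309×14.69))] = 2.632 × ln(1.792) = 1.535 d.
D_c = (0.309/0.689) × 14.69 × e^(−0.309×1.535) = 0.4485 × 14.69 × 0.6223 = 4.099 mg/L.
Minimum DO = 10.5 − 4.099 = 6.401 mg/L.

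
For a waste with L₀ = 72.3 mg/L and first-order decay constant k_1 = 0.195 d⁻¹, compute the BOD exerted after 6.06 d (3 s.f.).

y_t = L₀(1 − e^(−k_1 t)) = 72.3 × (1 − e^(−0.195×6.06))
= 72.3 × (1 − 0.3068) = 72.3 × 0.6932 = 50.12 mg/L.

y ≈ 50.1 mg/L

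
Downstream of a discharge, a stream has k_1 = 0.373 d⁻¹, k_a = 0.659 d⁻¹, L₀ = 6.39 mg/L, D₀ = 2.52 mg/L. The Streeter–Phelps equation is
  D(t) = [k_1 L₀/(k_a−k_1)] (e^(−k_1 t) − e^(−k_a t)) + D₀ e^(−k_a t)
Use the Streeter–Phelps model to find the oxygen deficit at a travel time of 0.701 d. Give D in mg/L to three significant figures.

k_1 L₀/(k_a−k_1) = 0.373×6.39/(0.659−0.373) = 2.383/0.2860 = 8.334 mg/L.
e^(−k_1 t) = e^(−0.373×0.7010) = 0.7699; e^(−k_a t) = e^(−0.659×0.7010) = 0.6300.
D = 8.334 × (0.7699 − 0.6300) + 2.52 × 0.6300 = 1.166 + 1.588 = 2.753 mg/L.

D ≈ 2.75 mg/L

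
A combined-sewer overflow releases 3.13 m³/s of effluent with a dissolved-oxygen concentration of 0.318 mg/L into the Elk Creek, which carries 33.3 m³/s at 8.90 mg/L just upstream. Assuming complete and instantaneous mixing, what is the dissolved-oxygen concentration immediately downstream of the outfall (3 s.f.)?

Flow-weighted mixing: C = (Q_r C_r + Q_w C_w)/(Q_r + Q_w)
= (33.3×8.90 + 3.13×0.318)/(33.3 + 3.13) = 297.4/36.43 = 8.163 mg/L.

8.16 mg/L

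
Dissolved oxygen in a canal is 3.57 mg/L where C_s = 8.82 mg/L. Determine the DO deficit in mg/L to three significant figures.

D = C_s − C = 8.82 − 3.57 = 5.25 mg/L.

D ≈ 5.25 mg/L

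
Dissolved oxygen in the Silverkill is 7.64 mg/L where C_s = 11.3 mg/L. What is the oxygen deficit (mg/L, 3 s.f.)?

D ≈ 3.66 mg/L

D = C_s − C = 11.3 − 7.64 = 3.66 mg/L.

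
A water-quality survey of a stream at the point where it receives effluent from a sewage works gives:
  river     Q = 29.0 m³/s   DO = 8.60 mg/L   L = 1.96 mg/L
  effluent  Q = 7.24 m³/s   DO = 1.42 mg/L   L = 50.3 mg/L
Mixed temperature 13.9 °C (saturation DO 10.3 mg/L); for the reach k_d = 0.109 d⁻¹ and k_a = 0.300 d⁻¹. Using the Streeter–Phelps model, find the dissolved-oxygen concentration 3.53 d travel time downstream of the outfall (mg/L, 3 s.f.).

DO ≈ 7.00 mg/L

Mixed DO = (29.0×8.60 + 7.24×1.42)/(29.0+7.24) = 259.7/36.24 = 7.166 mg/L.
Mixed L₀ = (29.0×1.96 + 7.24×50.3)/(36.24) = 421.0/36.24 = 11.62 mg/L.
Initial deficit D₀ = C_s − DO₀ = 10.3 − 7.166 = 3.134 mg/L.
D(3.53) = [0.109×11.62/(0.300−0.109)](e^(−0.109×3.53) − e^(−0.300×3.53)) + 3.134 e^(−0.300×3.53)
= 6.630 × (0.6806 − 0.3468) + 3.134 × 0.3468 = 3.300 mg/L.
DO = 10.3 − 3.300 = 7.000 mg/L.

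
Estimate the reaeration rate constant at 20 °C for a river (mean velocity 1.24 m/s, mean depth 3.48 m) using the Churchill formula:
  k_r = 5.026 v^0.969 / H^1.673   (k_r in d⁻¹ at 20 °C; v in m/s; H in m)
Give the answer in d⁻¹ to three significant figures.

k_r ≈ 0.769 d⁻¹

k_r = 5.026 × 1.24^0.969 / 3.48^1.673 = 5.026 × 1.232 / 8.055 = 0.7686 d⁻¹.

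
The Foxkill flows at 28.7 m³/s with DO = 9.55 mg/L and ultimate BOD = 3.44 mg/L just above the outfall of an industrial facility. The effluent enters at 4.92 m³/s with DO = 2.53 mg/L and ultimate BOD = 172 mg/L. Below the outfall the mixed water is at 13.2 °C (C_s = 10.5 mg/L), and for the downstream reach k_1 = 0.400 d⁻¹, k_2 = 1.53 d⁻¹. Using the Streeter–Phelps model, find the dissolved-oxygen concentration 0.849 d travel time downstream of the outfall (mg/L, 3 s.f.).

DO ≈ 5.59 mg/L

Mixed DO = (28.7×9.55 + 4.92×2.53)/(28.7+4.92) = 286.5/33.62 = 8.523 mg/L.
Mixed L₀ = (28.7×3.44 + 4.92×172)/(33.62) = 945.0/33.62 = 28.11 mg/L.
Initial deficit D₀ = C_s − DO₀ = 10.5 − 8.523 = 1.977 mg/L.
D(0.849) = [0.400×28.11/(1.53−0.400)](e^(−0.400×0.849) − e^(−1.53×0.849)) + 1.977 e^(−1.53×0.849)
= 9.949 × (0.7121 − 0.2728) + 1.977 × 0.2728 = 4.910 mg/L.
DO = 10.5 − 4.910 = 5.590 mg/L.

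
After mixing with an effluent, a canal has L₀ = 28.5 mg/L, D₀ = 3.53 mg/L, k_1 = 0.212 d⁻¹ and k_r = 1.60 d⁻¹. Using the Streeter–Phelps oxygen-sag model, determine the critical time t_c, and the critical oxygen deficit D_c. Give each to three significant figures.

At the critical point dD/dt = 0, so k_1 L₀ e^(−k_1 t) = k_r D. Substituting D(t) from the Streeter–Phelps equation and solving for t gives
t_c = ln[(k_r/k_1)(1 − D₀(k_r−k_1)/(k_1 L₀))] / (k_r−k_1).
Here k_r−k_1 = 1.388 d⁻¹ and 1 − D₀(k_r−k_1)/(k_1 L₀) = 1 − 3.53×1.388/(0.212×28.5) = 0.1891, so
t_c = ln(7.547 × 0.1891) / 1.388 = 0.3555 / 1.388 = 0.2561 d.
D_c = (k_1/k_r) L₀ e^(−k_1 t_c) = (0.212/1.60) × 28.5 × e^(−0.212×0.2561) = 0.1325 × 28.5 × 0.9471 = 3.577 mg/L.

t_c ≈ 0.256 d; D_c ≈ 3.58 mg/L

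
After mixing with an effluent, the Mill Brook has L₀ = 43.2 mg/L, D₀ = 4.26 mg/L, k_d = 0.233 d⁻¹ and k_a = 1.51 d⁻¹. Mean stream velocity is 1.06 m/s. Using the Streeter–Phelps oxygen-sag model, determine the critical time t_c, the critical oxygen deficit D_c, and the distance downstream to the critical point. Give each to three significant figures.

At the critical point dD/dt = 0, so k_d L₀ e^(−k_d t) = k_a D. Substituting D(t) from the Streeter–Phelps equation and solving for t gives
t_c = ln[(k_a/k_d)(1 − D₀(k_a−k_d)/(k_d L₀))] / (k_a−k_d).
Here k_a−k_d = 1.277 d⁻¹ and 1 − D₀(k_a−k_d)/(k_d L₀) = 1 − 4.26×1.277/(0.233×43.2) = 0.4595, so
t_c = ln(6.481 × 0.4595) / 1.277 = 1.091 / 1.277 = 0.8546 d.
L(t_c) = L₀ e^(−k_d t_c) = 43.2 × 0.8195 = 35.40 mg/L, and at the critical point k_a D_c = k_d L, so D_c = (0.233/1.51) × 35.40 = 5.462 mg/L.
x_c = v t_c = 1.06 m/s × 0.8546 d × 86400 s/d = 78270 m ≈ 78.3 km.

t_c ≈ 0.855 d; D_c ≈ 5.46 mg/L; x_c ≈ 78.3 km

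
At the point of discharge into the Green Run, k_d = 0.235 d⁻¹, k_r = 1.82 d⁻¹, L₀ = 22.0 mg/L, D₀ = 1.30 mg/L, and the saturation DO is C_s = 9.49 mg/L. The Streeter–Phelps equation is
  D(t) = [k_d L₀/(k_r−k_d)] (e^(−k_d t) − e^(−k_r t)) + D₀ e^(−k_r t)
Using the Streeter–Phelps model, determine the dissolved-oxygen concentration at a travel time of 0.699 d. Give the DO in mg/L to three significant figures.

DO ≈ 7.27 mg/L

k_d L₀/(k_r−k_d) = 0.235×22.0/(1.82−0.235) = 5.170/1.585 = 3.262 mg/L.
e^(−k_d t) = e^(−0.235×0.6990) = 0.8485; e^(−k_r t) = e^(−1.82×0.6990) = 0.2802.
D = 3.262 × (0.8485 − 0.2802) + 1.30 × 0.2802 = 1.854 + 0.3643 = 2.218 mg/L.
DO = C_s − D = 9.49 − 2.218 = 7.272 mg/L.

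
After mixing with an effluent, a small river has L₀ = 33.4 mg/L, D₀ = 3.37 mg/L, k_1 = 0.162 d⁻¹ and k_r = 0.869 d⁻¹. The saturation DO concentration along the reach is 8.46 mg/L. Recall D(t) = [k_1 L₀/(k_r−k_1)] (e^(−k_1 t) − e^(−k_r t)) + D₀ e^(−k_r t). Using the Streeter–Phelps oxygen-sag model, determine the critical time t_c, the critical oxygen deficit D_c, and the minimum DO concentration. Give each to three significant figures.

With k_r/k_1 = 5.364 and 1 − D₀(k_r−k_1)/(k_1 L₀) = 0.5597,
t_c = ln(5.364 × 0.5597) / (0.869 − 0.162) = ln(3.002) / 0.7070 = 1.099/0.7070 = 1.555 d.
L(t_c) = L₀ e^(−k_1 t_c) = 33.4 × 0.7773 = 25.96 mg/L, and at the critical point k_r D_c = k_1 L, so D_c = (0.162/0.869) × 25.96 = 4.840 mg/L.
Minimum DO = C_s − D_c = 8.46 − 4.840 = 3.620 mg/L.

t_c ≈ 1.55 d; D_c ≈ 4.84 mg/L; min DO ≈ 3.62 mg/L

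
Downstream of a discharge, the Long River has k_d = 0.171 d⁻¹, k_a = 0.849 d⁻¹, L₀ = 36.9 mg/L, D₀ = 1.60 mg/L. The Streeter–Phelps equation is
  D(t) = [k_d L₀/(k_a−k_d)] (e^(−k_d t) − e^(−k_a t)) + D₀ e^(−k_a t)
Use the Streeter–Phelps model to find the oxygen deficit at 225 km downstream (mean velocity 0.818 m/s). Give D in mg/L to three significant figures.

Travel time t = x/v = 225 km / (0.818 m/s) = 225000 m / 0.818 m/s = 275100 s = 3.184 d.
k_d L₀/(k_a−k_d) = 0.171×36.9/(0.849−0.171) = 6.310/0.6780 = 9.307 mg/L.
e^(−k_d t) = e^(−0.171×3.184) = 0.5802; e^(−k_a t) = e^(−0.849×3.184) = 0.06701.
D = 9.307 × (0.5802 − 0.06701) + 1.60 × 0.06701 = 4.776 + 0.1072 = 4.883 mg/L.

D ≈ 4.88 mg/L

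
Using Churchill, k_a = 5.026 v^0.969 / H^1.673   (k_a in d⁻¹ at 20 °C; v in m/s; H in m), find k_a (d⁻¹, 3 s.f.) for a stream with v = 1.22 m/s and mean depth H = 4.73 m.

k_a ≈ 0.453 d⁻¹

k_a = 5.026 × 1.22^0.969 / 4.73^1.673 = 5.026 × 1.213 / 13.46 = 0.4528 d⁻¹.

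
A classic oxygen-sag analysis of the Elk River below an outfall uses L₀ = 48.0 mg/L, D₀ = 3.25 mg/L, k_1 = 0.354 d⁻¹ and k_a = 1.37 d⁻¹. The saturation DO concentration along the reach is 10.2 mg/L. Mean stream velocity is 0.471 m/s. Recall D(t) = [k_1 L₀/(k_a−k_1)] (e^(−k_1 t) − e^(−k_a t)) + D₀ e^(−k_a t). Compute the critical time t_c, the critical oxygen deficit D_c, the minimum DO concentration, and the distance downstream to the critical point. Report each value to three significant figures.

With k_a/k_1 = 3.870 and 1 − D₀(k_a−k_1)/(k_1 L₀) = 0.8057,
t_c = ln(3.870 × 0.8057) / (1.37 − 0.354) = ln(3.118) / 1.016 = 1.137/1.016 = 1.119 d.
L(t_c) = L₀ e^(−k_1 t_c) = 48.0 × 0.6729 = 32.30 mg/L, and at the critical point k_a D_c = k_1 L, so D_c = (0.354/1.37) × 32.30 = 8.345 mg/L.
Minimum DO = C_s − D_c = 10.2 − 8.345 = 1.855 mg/L.
x_c = v t_c = 0.471 m/s × 1.119 d × 86400 s/d = 45550 m ≈ 45.5 km.

t_c ≈ 1.12 d; D_c ≈ 8.35 mg/L; min DO ≈ 1.85 mg/L; x_c ≈ 45.5 km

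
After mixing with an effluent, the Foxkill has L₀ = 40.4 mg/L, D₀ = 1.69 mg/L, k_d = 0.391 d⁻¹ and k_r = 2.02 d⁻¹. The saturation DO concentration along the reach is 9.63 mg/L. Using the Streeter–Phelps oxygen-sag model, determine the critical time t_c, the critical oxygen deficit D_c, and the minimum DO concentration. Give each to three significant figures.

t_c = [1/(k_r−k_d)] ln[(k_r/k_d)(1 − D₀(k_r−k_d)/(k_d L₀))]
= [1/(2.02−0.391)] ln[(2.02/0.391)(1 − 1.69×1.629/(0.391×40.4))]
= (1/1.629) ln[5.166 × 0.8257] = 0.6139 × ln(4.266) = 0.6139 × 1.451 = 0.8905 d.
D_c = (k_d/k_r) L₀ e^(−k_d t_c) = (0.391/2.02) × 40.4 × e^(−0.391×0.8905) = 0.1936 × 40.4 × 0.7060 = 5.521 mg/L.
Minimum DO = C_s − D_c = 9.63 − 5.521 = 4.109 mg/L.

t_c ≈ 0.891 d; D_c ≈ 5.52 mg/L; min DO ≈ 4.11 mg/L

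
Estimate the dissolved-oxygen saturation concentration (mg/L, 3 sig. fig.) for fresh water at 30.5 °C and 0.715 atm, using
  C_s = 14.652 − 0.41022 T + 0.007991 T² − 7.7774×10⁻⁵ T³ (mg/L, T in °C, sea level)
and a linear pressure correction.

At sea level: C_s = 14.652 − 0.41022×30.5 + 0.007991×30.5² − 7.7774×10⁻⁵×30.5³ = 7.367 mg/L.
Pressure correction: C_s' = 7.367 × 0.715 = 5.268 mg/L.

C_s ≈ 5.27 mg/L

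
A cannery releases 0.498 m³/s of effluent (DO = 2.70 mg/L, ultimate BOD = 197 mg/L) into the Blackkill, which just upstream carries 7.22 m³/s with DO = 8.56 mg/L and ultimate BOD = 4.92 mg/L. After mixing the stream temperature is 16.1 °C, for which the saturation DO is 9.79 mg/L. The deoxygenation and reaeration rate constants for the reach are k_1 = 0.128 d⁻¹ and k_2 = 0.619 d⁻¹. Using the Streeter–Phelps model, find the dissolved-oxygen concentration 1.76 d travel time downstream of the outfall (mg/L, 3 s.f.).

Mixed DO = (7.22×8.56 + 0.498×2.70)/(7.22+0.498) = 63.15/7.718 = 8.182 mg/L.
Mixed L₀ = (7.22×4.92 + 0.498×197)/(7.718) = 133.6/7.718 = 17.31 mg/L.
Initial deficit D₀ = C_s − DO₀ = 9.79 − 8.182 = 1.608 mg/L.
D(1.76) = [0.128×17.31/(0.619−0.128)](e^(−0.128×1.76) − e^(−0.619×1.76)) + 1.608 e^(−0.619×1.76)
= 4.514 × (0.7983 − 0.3364) + 1.608 × 0.3364 = 2.626 mg/L.
DO = 9.79 − 2.626 = 7.164 mg/L.

DO ≈ 7.16 mg/L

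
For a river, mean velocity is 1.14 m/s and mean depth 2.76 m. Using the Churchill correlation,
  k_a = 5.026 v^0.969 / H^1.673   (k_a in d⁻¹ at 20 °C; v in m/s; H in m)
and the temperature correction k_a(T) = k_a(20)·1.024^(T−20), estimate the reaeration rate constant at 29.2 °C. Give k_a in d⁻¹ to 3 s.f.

k_a ≈ 1.30 d⁻¹

k_a(20) = 5.026 × 1.14^0.969 / 2.76^1.673 = 5.026 × 1.135 / 5.466 = 1.044 d⁻¹.
k_a(29.2) = 1.044 × 1.024^(29.2−20) = 1.044 × 1.244 = 1.299 d⁻¹.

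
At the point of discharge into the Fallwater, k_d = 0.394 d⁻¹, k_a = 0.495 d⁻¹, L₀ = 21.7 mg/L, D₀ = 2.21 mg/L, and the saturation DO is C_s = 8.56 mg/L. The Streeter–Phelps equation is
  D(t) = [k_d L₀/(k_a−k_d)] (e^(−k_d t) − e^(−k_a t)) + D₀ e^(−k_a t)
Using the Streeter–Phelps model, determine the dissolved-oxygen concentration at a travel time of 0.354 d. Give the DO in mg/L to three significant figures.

DO ≈ 4.12 mg/L

k_d L₀/(k_a−k_d) = 0.394×21.7/(0.495−0.394) = 8.550/0.1010 = 84.65 mg/L.
e^(−k_d t) = e^(−0.394×0.3540) = 0.8698; e^(−k_a t) = e^(−0.495×0.3540) = 0.8393.
D = 84.65 × (0.8698 − 0.8393) + 2.21 × 0.8393 = 2.586 + 1.855 = 4.441 mg/L.
DO = C_s − D = 8.56 − 4.441 = 4.119 mg/L.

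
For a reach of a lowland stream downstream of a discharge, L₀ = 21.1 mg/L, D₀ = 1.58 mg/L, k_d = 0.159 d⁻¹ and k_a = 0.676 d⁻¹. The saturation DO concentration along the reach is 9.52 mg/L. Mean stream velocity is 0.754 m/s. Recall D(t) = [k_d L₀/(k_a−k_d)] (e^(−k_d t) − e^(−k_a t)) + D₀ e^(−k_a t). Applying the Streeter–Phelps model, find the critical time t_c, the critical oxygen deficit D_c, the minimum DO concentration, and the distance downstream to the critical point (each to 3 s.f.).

At the critical point dD/dt = 0, so k_d L₀ e^(−k_d t) = k_a D. Substituting D(t) from the Streeter–Phelps equation and solving for t gives
t_c = ln[(k_a/k_d)(1 − D₀(k_a−k_d)/(k_d L₀))] / (k_a−k_d).
Here k_a−k_d = 0.5170 d⁻¹ and 1 − D₀(k_a−k_d)/(k_d L₀) = 1 − 1.58×0.5170/(0.159×21.1) = 0.7565, so
t_c = ln(4.252 × 0.7565) / 0.5170 = 1.168 / 0.5170 = 2.260 d.
L(t_c) = L₀ e^(−k_d t_c) = 21.1 × 0.6982 = 14.73 mg/L, and at the critical point k_a D_c = k_d L, so D_c = (0.159/0.676) × 14.73 = 3.465 mg/L.
Minimum DO = C_s − D_c = 9.52 − 3.465 = 6.055 mg/L.
x_c = v t_c = 0.754 m/s × 2.260 d × 86400 s/d = 147200 m ≈ 147 km.

t_c ≈ 2.26 d; D_c ≈ 3.46 mg/L; min DO ≈ 6.06 mg/L; x_c ≈ 147 km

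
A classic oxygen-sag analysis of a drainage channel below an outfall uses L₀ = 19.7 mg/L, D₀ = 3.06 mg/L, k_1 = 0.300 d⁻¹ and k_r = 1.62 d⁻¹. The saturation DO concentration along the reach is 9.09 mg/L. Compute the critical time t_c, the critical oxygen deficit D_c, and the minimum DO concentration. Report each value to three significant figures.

t_c ≈ 0.406 d; D_c ≈ 3.23 mg/L; min DO ≈ 5.86 mg/L

With k_r/k_1 = 5.400 and 1 − D₀(k_r−k_1)/(k_1 L₀) = 0.3165,
t_c = ln(5.400 × 0.3165) / (1.62 − 0.300) = ln(1.709) / 1.320 = 0.5361/1.320 = 0.4062 d.
L(t_c) = L₀ e^(−k_1 t_c) = 19.7 × 0.8853 = 17.44 mg/L, and at the critical point k_r D_c = k_1 L, so D_c = (0.300/1.62) × 17.44 = 3.230 mg/L.
Minimum DO = C_s − D_c = 9.09 − 3.230 = 5.860 mg/L.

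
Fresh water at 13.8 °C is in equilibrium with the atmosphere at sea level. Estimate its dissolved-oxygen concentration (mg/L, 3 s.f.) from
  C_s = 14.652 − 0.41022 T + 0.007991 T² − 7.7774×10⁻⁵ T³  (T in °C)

C_s ≈ 10.3 mg/L

C_s = 14.652 − 0.41022×13.8 + 0.007991×13.8² − 7.7774×10⁻⁵×13.8³ = 10.31 mg/L.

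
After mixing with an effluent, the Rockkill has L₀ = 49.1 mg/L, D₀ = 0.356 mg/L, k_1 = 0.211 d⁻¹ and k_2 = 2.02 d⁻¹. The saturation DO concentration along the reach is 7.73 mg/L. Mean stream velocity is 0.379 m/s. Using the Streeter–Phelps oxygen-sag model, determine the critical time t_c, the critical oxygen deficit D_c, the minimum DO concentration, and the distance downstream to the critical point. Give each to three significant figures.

t_c ≈ 1.21 d; D_c ≈ 3.97 mg/L; min DO ≈ 3.76 mg/L; x_c ≈ 39.7 km

t_c = [1/(k_2−k_1)] ln[(k_2/k_1)(1 − D₀(k_2−k_1)/(k_1 L₀))]
= [1/(2.02−0.211)] ln[(2.02/0.211)(1 − 0.356×1.809/(0.211×49.1))]
= (1/1.809) ln[9.573 × 0.9378] = 0.5528 × ln(8.978) = 0.5528 × 2.195 = 1.213 d.
L(t_c) = L₀ e^(−k_1 t_c) = 49.1 × 0.7741 = 38.01 mg/L, and at the critical point k_2 D_c = k_1 L, so D_c = (0.211/2.02) × 38.01 = 3.970 mg/L.
Minimum DO = C_s − D_c = 7.73 − 3.970 = 3.760 mg/L.
x_c = v t_c = 0.379 m/s × 1.213 d × 86400 s/d = 39730 m ≈ 39.7 km.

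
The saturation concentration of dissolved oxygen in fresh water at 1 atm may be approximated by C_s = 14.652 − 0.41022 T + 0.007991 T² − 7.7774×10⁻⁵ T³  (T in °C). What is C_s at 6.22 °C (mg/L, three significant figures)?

C_s ≈ 12.4 mg/L

C_s = 14.652 − 0.41022×6.22 + 0.007991×6.22² − 7.7774×10⁻⁵×6.22³ = 12.39 mg/L.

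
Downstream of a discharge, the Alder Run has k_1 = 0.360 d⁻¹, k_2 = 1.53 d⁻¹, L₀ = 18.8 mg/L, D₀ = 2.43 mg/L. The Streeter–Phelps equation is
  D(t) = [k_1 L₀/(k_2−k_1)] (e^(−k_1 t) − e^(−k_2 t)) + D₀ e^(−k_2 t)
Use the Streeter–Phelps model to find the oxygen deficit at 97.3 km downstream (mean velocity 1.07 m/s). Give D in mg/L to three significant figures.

Travel time t = x/v = 97.3 km / (1.07 m/s) = 97300 m / 1.07 m/s = 90930 s = 1.052 d.
k_1 L₀/(k_2−k_1) = 0.360×18.8/(1.53−0.360) = 6.768/1.170 = 5.785 mg/L.
e^(−k_1 t) = e^(−0.360×1.052) = 0.6846; e^(−k_2 t) = e^(−1.53×1.052) = 0.1998.
D = 5.785 × (0.6846 − 0.1998) + 2.43 × 0.1998 = 2.804 + 0.4856 = 3.290 mg/L.

D ≈ 3.29 mg/L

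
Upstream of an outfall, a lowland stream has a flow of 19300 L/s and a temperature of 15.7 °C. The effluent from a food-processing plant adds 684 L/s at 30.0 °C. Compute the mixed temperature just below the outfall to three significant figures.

16.2 °C

Flow-weighted mixing: C = (Q_r C_r + Q_w C_w)/(Q_r + Q_w)
= (19300×15.7 + 684×30.0)/(19300 + 684) = 323500/19980 = 16.19 °C.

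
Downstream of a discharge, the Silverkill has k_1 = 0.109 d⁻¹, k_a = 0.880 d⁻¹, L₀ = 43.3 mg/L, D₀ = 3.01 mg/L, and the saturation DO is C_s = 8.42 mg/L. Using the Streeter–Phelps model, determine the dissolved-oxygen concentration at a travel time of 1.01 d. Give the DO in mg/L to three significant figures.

DO ≈ 4.22 mg/L

k_1 L₀/(k_a−k_1) = 0.109×43.3/(0.880−0.109) = 4.720/0.7710 = 6.122 mg/L.
e^(−k_1 t) = e^(−0.109×1.010) = 0.8958; e^(−k_a t) = e^(−0.880×1.010) = 0.4111.
D = 6.122 × (0.8958 − 0.4111) + 3.01 × 0.4111 = 2.967 + 1.238 = 4.204 mg/L.
DO = C_s − D = 8.42 − 4.204 = 4.216 mg/L.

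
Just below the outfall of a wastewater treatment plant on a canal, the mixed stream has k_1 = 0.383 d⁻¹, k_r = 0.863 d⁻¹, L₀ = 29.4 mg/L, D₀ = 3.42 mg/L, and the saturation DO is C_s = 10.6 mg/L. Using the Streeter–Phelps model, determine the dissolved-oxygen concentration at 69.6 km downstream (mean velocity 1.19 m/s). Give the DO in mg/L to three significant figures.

DO ≈ 3.67 mg/L

Travel time t = x/v = 69.6 km / (1.19 m/s) = 69600 m / 1.19 m/s = 58490 s = 0.6769 d.
k_1 L₀/(k_r−k_1) = 0.383×29.4/(0.863−0.383) = 11.26/0.4800 = 23.46 mg/L.
e^(−k_1 t) = e^(−0.383×0.6769) = 0.7716; e^(−k_r t) = e^(−0.863×0.6769) = 0.5576.
D = 23.46 × (0.7716 − 0.5576) + 3.42 × 0.5576 = 5.022 + 1.907 = 6.928 mg/L.
DO = C_s − D = 10.6 − 6.928 = 3.672 mg/L.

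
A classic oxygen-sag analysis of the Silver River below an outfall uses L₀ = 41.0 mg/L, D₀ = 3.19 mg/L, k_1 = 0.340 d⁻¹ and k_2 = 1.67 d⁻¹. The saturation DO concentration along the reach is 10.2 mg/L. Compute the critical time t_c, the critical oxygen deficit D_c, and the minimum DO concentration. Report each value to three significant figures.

t_c ≈ 0.924 d; D_c ≈ 6.10 mg/L; min DO ≈ 4.10 mg/L

t_c = [1/(k_2−k_1)] ln[(k_2/k_1)(1 − D₀(k_2−k_1)/(k_1 L₀))]
= [1/(1.67−0.340)] ln[(1.67/0.340)(1 − 3.19×1.330/(0.340×41.0))]
= (1/1.330) ln[4.912 × 0.6956] = 0.7519 × ln(3.417) = 0.7519 × 1.229 = 0.9238 d.
D_c = (k_1/k_2) L₀ e^(−k_1 t_c) = (0.340/1.67) × 41.0 × e^(−0.340×0.9238) = 0.2036 × 41.0 × 0.7304 = 6.097 mg/L.
Minimum DO = C_s − D_c = 10.2 − 6.097 = 4.103 mg/L.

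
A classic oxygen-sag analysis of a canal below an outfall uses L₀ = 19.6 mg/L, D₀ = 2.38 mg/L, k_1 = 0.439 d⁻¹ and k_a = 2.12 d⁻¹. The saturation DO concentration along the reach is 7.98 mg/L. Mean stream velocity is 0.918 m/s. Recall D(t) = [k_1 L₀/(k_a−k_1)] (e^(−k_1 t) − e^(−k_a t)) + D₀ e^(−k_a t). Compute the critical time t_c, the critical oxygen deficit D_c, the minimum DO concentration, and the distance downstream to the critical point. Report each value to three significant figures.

t_c = [1/(k_a−k_1)] ln[(k_a/k_1)(1 − D₀(k_a−k_1)/(k_1 L₀))]
= [1/(2.12−0.439)] ln[(2.12/0.439)(1 − 2.38×1.681/(0.439×19.6))]
= (1/1.681) ln[4.829 × 0.5350] = 0.5949 × ln(2.584) = 0.5949 × 0.9492 = 0.5647 d.
L(t_c) = L₀ e^(−k_1 t_c) = 19.6 × 0.7804 = 15.30 mg/L, and at the critical point k_a D_c = k_1 L, so D_c = (0.439/2.12) × 15.30 = 3.168 mg/L.
Minimum DO = C_s − D_c = 7.98 − 3.168 = 4.812 mg/L.
x_c = v t_c = 0.918 m/s × 0.5647 d × 86400 s/d = 44790 m ≈ 44.8 km.

t_c ≈ 0.565 d; D_c ≈ 3.17 mg/L; min DO ≈ 4.81 mg/L; x_c ≈ 44.8 km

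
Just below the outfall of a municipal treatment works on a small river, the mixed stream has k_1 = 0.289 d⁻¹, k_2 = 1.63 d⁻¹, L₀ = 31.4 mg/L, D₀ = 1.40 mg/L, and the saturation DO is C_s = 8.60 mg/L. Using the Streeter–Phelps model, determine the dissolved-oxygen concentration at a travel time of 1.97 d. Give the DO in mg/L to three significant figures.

DO ≈ 4.99 mg/L

k_1 L₀/(k_2−k_1) = 0.289×31.4/(1.63−0.289) = 9.075/1.341 = 6.767 mg/L.
e^(−k_1 t) = e^(−0.289×1.970) = 0.5659; e^(−k_2 t) = e^(−1.63×1.970) = 0.04031.
D = 6.767 × (0.5659 − 0.04031) + 1.40 × 0.04031 = 3.557 + 0.05644 = 3.613 mg/L.
DO = C_s − D = 8.60 − 3.613 = 4.987 mg/L.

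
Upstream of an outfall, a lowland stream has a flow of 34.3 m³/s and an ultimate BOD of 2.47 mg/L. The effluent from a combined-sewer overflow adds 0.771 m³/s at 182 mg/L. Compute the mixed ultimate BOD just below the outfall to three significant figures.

6.42 mg/L

Flow-weighted mixing: C = (Q_r C_r + Q_w C_w)/(Q_r + Q_w)
= (34.3×2.47 + 0.771×182)/(34.3 + 0.771) = 225.0/35.07 = 6.417 mg/L.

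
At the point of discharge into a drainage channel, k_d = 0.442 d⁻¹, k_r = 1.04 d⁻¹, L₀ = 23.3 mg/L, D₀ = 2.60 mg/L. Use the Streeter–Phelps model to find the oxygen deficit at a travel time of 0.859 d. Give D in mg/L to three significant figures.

k_d L₀/(k_r−k_d) = 0.442×23.3/(1.04−0.442) = 10.30/0.5980 = 17.22 mg/L.
e^(−k_d t) = e^(−0.442×0.8590) = 0.6841; e^(−k_r t) = e^(−1.04×0.8590) = 0.4093.
D = 17.22 × (0.6841 − 0.4093) + 2.60 × 0.4093 = 4.733 + 1.064 = 5.797 mg/L.

D ≈ 5.80 mg/L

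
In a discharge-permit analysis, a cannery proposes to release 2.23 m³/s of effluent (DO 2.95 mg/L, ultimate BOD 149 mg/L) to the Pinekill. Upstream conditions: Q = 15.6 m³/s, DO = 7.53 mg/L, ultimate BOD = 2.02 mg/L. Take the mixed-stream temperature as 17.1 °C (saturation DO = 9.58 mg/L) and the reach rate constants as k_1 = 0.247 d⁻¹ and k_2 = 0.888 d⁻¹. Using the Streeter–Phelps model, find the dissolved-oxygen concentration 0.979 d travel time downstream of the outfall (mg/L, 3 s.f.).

DO ≈ 5.60 mg/L

Mixed DO = (15.6×7.53 + 2.23×2.95)/(15.6+2.23) = 124.0/17.83 = 6.957 mg/L.
Mixed L₀ = (15.6×2.02 + 2.23×149)/(17.83) = 363.8/17.83 = 20.40 mg/L.
Initial deficit D₀ = C_s − DO₀ = 9.58 − 6.957 = 2.623 mg/L.
D(0.979) = [0.247×20.40/(0.888−0.247)](e^(−0.247×0.979) − e^(−0.888×0.979)) + 2.623 e^(−0.888×0.979)
= 7.862 × (0.7852 − 0.4192) + 2.623 × 0.4192 = 3.977 mg/L.
DO = 9.58 − 3.977 = 5.603 mg/L.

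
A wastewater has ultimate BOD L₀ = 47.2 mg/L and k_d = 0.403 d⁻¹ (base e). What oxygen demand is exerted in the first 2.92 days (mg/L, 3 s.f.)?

y ≈ 32.6 mg/L

y_t = L₀(1 − e^(−k_d t)) = 47.2 × (1 − e^(−0.403×2.92))
= 47.2 × (1 − 0.3083) = 47.2 × 0.6917 = 32.65 mg/L.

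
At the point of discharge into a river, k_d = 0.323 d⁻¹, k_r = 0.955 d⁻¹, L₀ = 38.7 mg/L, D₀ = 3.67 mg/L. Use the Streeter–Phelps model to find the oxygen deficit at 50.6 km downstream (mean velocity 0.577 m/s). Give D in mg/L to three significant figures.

Travel time t = x/v = 50.6 km / (0.577 m/s) = 50600 m / 0.577 m/s = 87690 s = 1.015 d.
k_d L₀/(k_r−k_d) = 0.323×38.7/(0.955−0.323) = 12.50/0.6320 = 19.78 mg/L.
e^(−k_d t) = e^(−0.323×1.015) = 0.7205; e^(−k_r t) = e^(−0.955×1.015) = 0.3793.
D = 19.78 × (0.7205 − 0.3793) + 3.67 × 0.3793 = 6.747 + 1.392 = 8.139 mg/L.

D ≈ 8.14 mg/L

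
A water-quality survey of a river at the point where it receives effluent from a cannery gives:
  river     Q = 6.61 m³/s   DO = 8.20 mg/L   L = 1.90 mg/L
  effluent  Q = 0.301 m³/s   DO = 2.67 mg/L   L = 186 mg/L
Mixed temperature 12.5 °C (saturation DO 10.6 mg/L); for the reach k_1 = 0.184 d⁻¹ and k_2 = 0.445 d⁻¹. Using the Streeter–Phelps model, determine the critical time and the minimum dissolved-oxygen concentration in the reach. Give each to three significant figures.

Mixed DO = (6.61×8.20 + 0.301×2.67)/(6.61+0.301) = 55.01/6.911 = 7.959 mg/L.
Mixed L₀ = (6.61×1.90 + 0.301×186)/(6.911) = 68.55/6.911 = 9.918 mg/L.
Initial deficit D₀ = C_s − DO₀ = 10.6 − 7.959 = 2.641 mg/L.
t_c = (1/0.2610) ln[(0.445/0.184)(1 − 2.641×0.2610/(0.184×9.918))] = 3.831 × ln(1.505) = 1.566 d.
D_c = (0.184/0.445) × 9.918 × e^(−0.184×1.566) = 0.4135 × 9.918 × 0.7496 = 3.074 mg/L.
Minimum DO = 10.6 − 3.074 = 7.526 mg/L.

t_c ≈ 1.57 d; minimum DO ≈ 7.53 mg/L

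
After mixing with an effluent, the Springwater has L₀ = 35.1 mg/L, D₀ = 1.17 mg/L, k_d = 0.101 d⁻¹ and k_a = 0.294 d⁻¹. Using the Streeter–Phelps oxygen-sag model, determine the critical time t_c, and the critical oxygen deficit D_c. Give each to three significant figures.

t_c ≈ 5.20 d; D_c ≈ 7.14 mg/L

At the critical point dD/dt = 0, so k_d L₀ e^(−k_d t) = k_a D. Substituting D(t) from the Streeter–Phelps equation and solving for t gives
t_c = ln[(k_a/k_d)(1 − D₀(k_a−k_d)/(k_d L₀))] / (k_a−k_d).
Here k_a−k_d = 0.1930 d⁻¹ and 1 − D₀(k_a−k_d)/(k_d L₀) = 1 − 1.17×0.1930/(0.101×35.1) = 0.9363, so
t_c = ln(2.911 × 0.9363) / 0.1930 = 1.003 / 0.1930 = 5.195 d.
L(t_c) = L₀ e^(−k_d t_c) = 35.1 × 0.5917 = 20.77 mg/L, and at the critical point k_a D_c = k_d L, so D_c = (0.101/0.294) × 20.77 = 7.135 mg/L.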